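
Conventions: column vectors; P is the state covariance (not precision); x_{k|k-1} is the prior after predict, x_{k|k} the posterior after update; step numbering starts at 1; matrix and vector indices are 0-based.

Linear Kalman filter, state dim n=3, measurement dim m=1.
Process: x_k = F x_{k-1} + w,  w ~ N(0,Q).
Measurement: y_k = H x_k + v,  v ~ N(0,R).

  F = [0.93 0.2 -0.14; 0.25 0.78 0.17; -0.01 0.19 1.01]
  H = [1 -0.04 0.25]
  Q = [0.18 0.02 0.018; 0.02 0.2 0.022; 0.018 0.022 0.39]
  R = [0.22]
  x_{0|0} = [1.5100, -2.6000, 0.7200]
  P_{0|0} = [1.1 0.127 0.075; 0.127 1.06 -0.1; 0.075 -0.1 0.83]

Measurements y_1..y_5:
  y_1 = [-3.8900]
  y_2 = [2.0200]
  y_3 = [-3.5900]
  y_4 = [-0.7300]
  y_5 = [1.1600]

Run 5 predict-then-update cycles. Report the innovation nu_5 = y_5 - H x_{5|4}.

step 1: x^-=[0.7835, -1.5281, 0.2181]  P^-=[1.2234 0.5366 0.0059; 0.5366 0.9670 0.2607; 0.0059 0.2607 1.2347]  S=[1.4769]  K=[0.8148; 0.3813; 0.2059]  nu=[-4.7891]  x^+=[-3.1187, -3.3540, -0.7681]  P^+=[0.2428 0.0778 -0.2419; 0.0778 0.7523 0.1447; -0.2419 0.1447 1.1721]
step 2: x^-=[-3.4637, -3.5264, -1.3819]  P^-=[0.5269 0.1856 -0.3100; 0.1856 0.7549 0.3953; -0.3100 0.3953 1.6729]  S=[0.6750]  K=[0.6549; 0.3766; 0.1369]  nu=[5.6881]  x^+=[0.2613, -1.3841, -0.6029]  P^+=[0.2375 0.0191 -0.3705; 0.0191 0.6592 0.3604; -0.3705 0.3604 1.6603]
step 3: x^-=[0.0506, -1.1168, -0.8745]  P^-=[0.5277 0.0806 -0.4759; 0.0806 0.7354 0.6076; -0.4759 0.6076 2.2532]  S=[0.6331]  K=[0.6405; 0.3208; 0.0996]  nu=[-3.4666]  x^+=[-2.1696, -2.2289, -1.2200]  P^+=[0.2680 -0.0495 -0.5163; -0.0495 0.6703 0.5874; -0.5163 0.5874 2.2469]
step 4: x^-=[-2.2927, -2.4884, -1.6340]  P^-=[0.5658 -0.0127 -0.6681; -0.0127 0.7821 0.8567; -0.6681 0.8567 2.9424]  S=[0.6208]  K=[0.6432; 0.2742; 0.0536]  nu=[1.8717]  x^+=[-1.0889, -1.9752, -1.5337]  P^+=[0.3090 -0.1222 -0.6895; -0.1222 0.7354 0.8476; -0.6895 0.8476 2.9406]
step 5: x^-=[-1.1930, -2.0736, -1.9134]  P^-=[0.6209 -0.1068 -0.8940; -0.1068 0.8702 1.1524; -0.8940 1.1524 3.7560]  S=[0.6156]  K=[0.6526; 0.2381; -0.0018]  nu=[2.7484]  x^+=[0.6005, -1.4193, -1.9182]  P^+=[0.3588 -0.2024 -0.8933; -0.2024 0.8354 1.1527; -0.8933 1.1527 3.7560]

innov = [2.7484]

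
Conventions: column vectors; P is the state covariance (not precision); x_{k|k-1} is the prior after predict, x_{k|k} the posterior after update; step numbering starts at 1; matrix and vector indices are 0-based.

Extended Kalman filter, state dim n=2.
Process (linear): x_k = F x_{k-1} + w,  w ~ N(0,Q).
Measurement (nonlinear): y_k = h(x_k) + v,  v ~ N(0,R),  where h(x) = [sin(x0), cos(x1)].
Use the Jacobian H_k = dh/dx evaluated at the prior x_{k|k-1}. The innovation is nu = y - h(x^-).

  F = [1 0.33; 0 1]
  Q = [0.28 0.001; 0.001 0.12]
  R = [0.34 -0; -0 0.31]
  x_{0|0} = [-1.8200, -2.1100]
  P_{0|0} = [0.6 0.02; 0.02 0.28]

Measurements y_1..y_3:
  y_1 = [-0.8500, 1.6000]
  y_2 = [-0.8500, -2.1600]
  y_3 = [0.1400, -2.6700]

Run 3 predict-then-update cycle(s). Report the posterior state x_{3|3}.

x_post = [-3.3710, -3.2364]

step 1: x^-=[-2.5163, -2.1100]  P^-=[0.9237 0.1134; 0.1134 0.4000]  H_jac=[-0.8108 0.0000; 0.0000 0.8581]  S=[0.9472 -0.0789; -0.0789 0.6045]  K=[-0.7858 0.0584; -0.0503 0.5612]  nu=[-0.2647, 2.1135]  x^+=[-2.1849, -0.9106]  P^+=[0.3295 0.0211; 0.0211 0.2027]
step 2: x^-=[-2.4854, -0.9106]  P^-=[0.6455 0.0890; 0.0890 0.3227]  H_jac=[-0.7923 0.0000; 0.0000 0.7899]  S=[0.7452 -0.0557; -0.0557 0.5114]  K=[-0.6816 0.0632; -0.0578 0.4922]  nu=[-0.2399, -2.7733]  x^+=[-2.4973, -2.2618]  P^+=[0.2925 0.0248; 0.0248 0.1932]
step 3: x^-=[-3.2437, -2.2618]  P^-=[0.6099 0.0896; 0.0896 0.3132]  H_jac=[-0.9948 0.0000; 0.0000 0.7706]  S=[0.9436 -0.0687; -0.0687 0.4960]  K=[-0.6393 0.0507; -0.0596 0.4783]  nu=[0.0381, -2.0327]  x^+=[-3.3710, -3.2364]  P^+=[0.2185 0.0204; 0.0204 0.1924]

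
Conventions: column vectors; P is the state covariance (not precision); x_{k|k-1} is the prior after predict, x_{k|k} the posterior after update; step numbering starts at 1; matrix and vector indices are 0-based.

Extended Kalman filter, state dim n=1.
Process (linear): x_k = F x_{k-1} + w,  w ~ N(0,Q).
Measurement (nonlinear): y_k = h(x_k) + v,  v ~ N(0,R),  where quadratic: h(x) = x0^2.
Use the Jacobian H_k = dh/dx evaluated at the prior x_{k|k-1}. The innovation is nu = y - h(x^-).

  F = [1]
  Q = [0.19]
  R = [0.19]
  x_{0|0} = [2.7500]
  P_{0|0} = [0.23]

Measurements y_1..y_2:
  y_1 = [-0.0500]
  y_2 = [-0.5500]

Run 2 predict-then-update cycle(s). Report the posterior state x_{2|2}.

x_post = [0.5945]

step 1: x^-=[2.7500]  P^-=[0.4200]  H_jac=[5.5000]  S=[12.8950]  K=[0.1791]  nu=[-7.6125]  x^+=[1.3863]  P^+=[0.0062]
step 2: x^-=[1.3863]  P^-=[0.1962]  H_jac=[2.7726]  S=[1.6982]  K=[0.3203]  nu=[-2.4718]  x^+=[0.5945]  P^+=[0.0220]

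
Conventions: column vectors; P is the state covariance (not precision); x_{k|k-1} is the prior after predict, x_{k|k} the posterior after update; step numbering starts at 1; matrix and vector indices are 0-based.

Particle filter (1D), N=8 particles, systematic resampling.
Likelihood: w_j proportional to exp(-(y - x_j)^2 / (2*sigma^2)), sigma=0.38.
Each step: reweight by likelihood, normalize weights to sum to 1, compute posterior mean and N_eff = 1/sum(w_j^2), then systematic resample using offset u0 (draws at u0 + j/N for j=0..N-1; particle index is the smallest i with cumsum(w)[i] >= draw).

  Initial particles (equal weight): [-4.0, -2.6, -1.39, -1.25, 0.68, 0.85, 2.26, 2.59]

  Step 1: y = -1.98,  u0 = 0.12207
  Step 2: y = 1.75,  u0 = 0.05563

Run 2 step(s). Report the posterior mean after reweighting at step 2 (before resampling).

post_mean = -1.2630

step 1: w=[0.0000, 0.3660, 0.4151, 0.2189, 0.0000, 0.0000, 0.0000, 0.0000]  mean=-1.8023  Neff=2.8234  idx=[1, 1, 2, 2, 2, 2, 3, 3]
step 2: w=[0.0000, 0.0000, 0.0231, 0.0231, 0.0231, 0.0231, 0.4537, 0.4537]  mean=-1.2630  Neff=2.4160  idx=[4, 6, 6, 6, 7, 7, 7, 7]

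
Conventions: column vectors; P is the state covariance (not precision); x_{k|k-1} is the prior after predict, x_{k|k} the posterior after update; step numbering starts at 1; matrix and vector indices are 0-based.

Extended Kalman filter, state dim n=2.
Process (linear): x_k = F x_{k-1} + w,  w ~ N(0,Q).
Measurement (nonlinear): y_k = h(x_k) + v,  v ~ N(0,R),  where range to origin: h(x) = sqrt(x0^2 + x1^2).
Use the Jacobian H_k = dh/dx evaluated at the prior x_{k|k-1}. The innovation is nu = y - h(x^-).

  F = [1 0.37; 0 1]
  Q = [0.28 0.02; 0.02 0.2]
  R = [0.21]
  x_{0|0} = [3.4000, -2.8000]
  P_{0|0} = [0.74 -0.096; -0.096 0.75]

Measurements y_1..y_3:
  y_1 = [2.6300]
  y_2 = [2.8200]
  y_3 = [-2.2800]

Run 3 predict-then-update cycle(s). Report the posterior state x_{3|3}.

step 1: x^-=[2.3640, -2.8000]  P^-=[1.0516 0.2015; 0.2015 0.9500]  H_jac=[0.6451 -0.7641]  S=[1.0036]  K=[0.5225; -0.5937]  nu=[-1.0345]  x^+=[1.8234, -2.1858]  P^+=[0.7776 0.5129; 0.5129 0.5962]
step 2: x^-=[1.0147, -2.1858]  P^-=[1.5187 0.7535; 0.7535 0.7962]  H_jac=[0.4211 -0.9070]  S=[0.5588]  K=[-0.0787; -0.7247]  nu=[0.4102]  x^+=[0.9824, -2.4830]  P^+=[1.5153 0.7216; 0.7216 0.5028]
step 3: x^-=[0.0637, -2.4830]  P^-=[2.3981 0.9277; 0.9277 0.7028]  H_jac=[0.0256 -0.9997]  S=[0.8663]  K=[-0.9995; -0.7835]  nu=[-4.7638]  x^+=[4.8249, 1.2494]  P^+=[1.5327 0.2493; 0.2493 0.1710]

x_post = [4.8249, 1.2494]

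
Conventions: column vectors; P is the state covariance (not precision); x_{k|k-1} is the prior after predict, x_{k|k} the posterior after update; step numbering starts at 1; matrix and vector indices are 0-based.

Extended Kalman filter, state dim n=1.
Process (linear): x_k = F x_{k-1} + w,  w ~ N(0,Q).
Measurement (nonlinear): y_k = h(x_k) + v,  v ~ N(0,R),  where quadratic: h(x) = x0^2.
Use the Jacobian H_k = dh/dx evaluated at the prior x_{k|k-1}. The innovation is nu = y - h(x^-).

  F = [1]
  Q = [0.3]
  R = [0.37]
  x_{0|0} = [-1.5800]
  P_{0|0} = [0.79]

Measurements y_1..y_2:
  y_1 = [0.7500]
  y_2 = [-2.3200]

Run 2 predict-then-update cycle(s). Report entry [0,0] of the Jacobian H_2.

step 1: x^-=[-1.5800]  P^-=[1.0900]  H_jac=[-3.1600]  S=[11.2543]  K=[-0.3061]  nu=[-1.7464]  x^+=[-1.0455]  P^+=[0.0358]
step 2: x^-=[-1.0455]  P^-=[0.3358]  H_jac=[-2.0910]  S=[1.8384]  K=[-0.3820]  nu=[-3.4131]  x^+=[0.2582]  P^+=[0.0676]

H_jac[0,0] = -2.0910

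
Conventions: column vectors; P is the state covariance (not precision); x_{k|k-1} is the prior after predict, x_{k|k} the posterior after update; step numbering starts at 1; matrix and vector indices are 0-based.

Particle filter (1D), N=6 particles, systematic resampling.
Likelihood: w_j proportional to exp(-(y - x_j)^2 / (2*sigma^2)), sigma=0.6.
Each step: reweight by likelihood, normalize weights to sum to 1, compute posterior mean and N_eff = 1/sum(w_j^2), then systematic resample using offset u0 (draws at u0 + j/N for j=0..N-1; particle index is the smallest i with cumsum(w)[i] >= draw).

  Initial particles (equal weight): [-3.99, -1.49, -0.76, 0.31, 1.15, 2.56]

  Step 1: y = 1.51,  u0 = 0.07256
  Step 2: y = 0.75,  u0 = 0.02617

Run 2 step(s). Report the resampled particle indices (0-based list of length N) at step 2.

resampled_idx = [0, 1, 1, 2, 3, 4]

step 1: w=[0.0000, 0.0000, 0.0007, 0.1140, 0.7033, 0.1821]  mean=1.3098  Neff=1.8492  idx=[3, 4, 4, 4, 4, 5]
step 2: w=[0.1921, 0.2013, 0.2013, 0.2013, 0.2013, 0.0027]  mean=0.9924  Neff=5.0248  idx=[0, 1, 1, 2, 3, 4]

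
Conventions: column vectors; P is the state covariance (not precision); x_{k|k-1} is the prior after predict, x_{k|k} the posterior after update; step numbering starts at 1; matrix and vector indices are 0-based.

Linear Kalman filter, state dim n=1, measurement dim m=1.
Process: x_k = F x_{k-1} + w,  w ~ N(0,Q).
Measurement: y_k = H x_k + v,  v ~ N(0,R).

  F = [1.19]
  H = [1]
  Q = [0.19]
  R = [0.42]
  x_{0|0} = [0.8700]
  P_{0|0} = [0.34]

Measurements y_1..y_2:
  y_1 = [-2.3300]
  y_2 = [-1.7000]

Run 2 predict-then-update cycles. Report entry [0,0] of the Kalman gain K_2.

K[0,0] = 0.5696

step 1: x^-=[1.0353]  P^-=[0.6715]  S=[1.0915]  K=[0.6152]  nu=[-3.3653]  x^+=[-1.0350]  P^+=[0.2584]
step 2: x^-=[-1.2317]  P^-=[0.5559]  S=[0.9759]  K=[0.5696]  nu=[-0.4683]  x^+=[-1.4985]  P^+=[0.2392]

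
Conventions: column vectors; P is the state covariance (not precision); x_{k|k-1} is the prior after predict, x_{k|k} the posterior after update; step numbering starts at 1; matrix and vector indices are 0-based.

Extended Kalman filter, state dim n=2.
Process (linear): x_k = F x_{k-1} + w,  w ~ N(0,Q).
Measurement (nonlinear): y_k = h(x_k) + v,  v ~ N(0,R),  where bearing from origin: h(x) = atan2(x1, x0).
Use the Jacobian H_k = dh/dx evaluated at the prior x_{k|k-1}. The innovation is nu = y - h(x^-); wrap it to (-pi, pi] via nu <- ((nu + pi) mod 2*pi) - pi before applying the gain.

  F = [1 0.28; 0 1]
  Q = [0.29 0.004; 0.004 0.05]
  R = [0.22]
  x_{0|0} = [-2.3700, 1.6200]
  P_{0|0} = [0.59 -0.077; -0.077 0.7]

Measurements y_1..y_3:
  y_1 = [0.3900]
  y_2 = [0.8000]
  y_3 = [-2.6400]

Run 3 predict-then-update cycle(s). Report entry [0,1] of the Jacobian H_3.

step 1: x^-=[-1.9164, 1.6200]  P^-=[0.8918 0.1230; 0.1230 0.7500]  H_jac=[-0.2573 -0.3043]  S=[0.3677]  K=[-0.7256; -0.7067]  nu=[-2.0498]  x^+=[-0.4290, 3.0686]  P^+=[0.6981 -0.0656; -0.0656 0.5663]
step 2: x^-=[0.4302, 3.0686]  P^-=[0.9958 0.0970; 0.0970 0.6163]  H_jac=[-0.3196 0.0448]  S=[0.3202]  K=[-0.9804; -0.0105]  nu=[-0.6315]  x^+=[1.0494, 3.0753]  P^+=[0.6880 0.0937; 0.0937 0.6163]
step 3: x^-=[1.9105, 3.0753]  P^-=[1.0788 0.2702; 0.2702 0.6663]  H_jac=[-0.2346 0.1458]  S=[0.2751]  K=[-0.7770; 0.1226]  nu=[2.6283]  x^+=[-0.1317, 3.3974]  P^+=[0.9127 0.2964; 0.2964 0.6622]

H_jac[0,1] = 0.1458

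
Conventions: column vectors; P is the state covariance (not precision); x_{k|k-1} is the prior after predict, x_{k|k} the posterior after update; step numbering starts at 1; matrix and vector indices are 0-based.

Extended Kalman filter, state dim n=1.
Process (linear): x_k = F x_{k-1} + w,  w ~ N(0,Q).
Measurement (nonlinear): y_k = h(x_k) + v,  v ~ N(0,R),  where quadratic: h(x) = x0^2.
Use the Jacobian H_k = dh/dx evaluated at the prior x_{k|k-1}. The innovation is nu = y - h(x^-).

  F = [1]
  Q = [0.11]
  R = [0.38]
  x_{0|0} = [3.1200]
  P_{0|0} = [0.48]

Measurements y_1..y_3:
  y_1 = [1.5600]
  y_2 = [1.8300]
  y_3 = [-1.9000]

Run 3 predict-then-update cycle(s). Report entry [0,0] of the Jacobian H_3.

step 1: x^-=[3.1200]  P^-=[0.5900]  H_jac=[6.2400]  S=[23.3532]  K=[0.1576]  nu=[-8.1744]  x^+=[1.8313]  P^+=[0.0096]
step 2: x^-=[1.8313]  P^-=[0.1196]  H_jac=[3.6626]  S=[1.9844]  K=[0.2207]  nu=[-1.5237]  x^+=[1.4950]  P^+=[0.0229]
step 3: x^-=[1.4950]  P^-=[0.1329]  H_jac=[2.9899]  S=[1.5681]  K=[0.2534]  nu=[-4.1349]  x^+=[0.4471]  P^+=[0.0322]

H_jac[0,0] = 2.9899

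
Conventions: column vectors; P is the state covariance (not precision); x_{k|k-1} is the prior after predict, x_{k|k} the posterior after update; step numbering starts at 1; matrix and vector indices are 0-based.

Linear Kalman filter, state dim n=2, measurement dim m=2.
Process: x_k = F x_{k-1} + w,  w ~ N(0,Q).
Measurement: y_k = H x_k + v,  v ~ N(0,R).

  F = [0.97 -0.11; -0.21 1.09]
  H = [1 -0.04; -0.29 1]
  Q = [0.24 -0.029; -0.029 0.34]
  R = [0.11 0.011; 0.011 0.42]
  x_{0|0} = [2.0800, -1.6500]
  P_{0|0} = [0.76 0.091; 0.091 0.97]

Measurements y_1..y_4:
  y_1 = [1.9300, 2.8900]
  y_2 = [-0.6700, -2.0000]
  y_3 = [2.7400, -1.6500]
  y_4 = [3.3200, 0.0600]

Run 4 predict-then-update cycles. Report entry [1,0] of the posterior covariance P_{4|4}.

step 1: x^-=[2.1991, -2.2353]  P^-=[0.9474 -0.2018; -0.2018 1.4843]  S=[1.0759 -0.5273; -0.5273 2.1010]  K=[0.8858 -0.0045; 0.1335 0.7678]  nu=[-0.3585, 5.7630]  x^+=[1.8555, 2.1419]  P^+=[0.0989 0.0365; 0.0365 0.3345]
step 2: x^-=[1.5642, 1.9450]  P^-=[0.3293 -0.0498; -0.0498 0.7251]  S=[0.4444 -0.1639; -0.1639 1.2017]  K=[0.7379 -0.0203; 0.0522 0.6226]  nu=[-2.1564, -3.4914]  x^+=[0.0438, -0.3412]  P^+=[0.0819 0.0233; 0.0233 0.2688]
step 3: x^-=[0.0800, -0.3811]  P^-=[0.3153 -0.0527; -0.0527 0.6523]  S=[0.4306 -0.1598; -0.1598 1.1294]  K=[0.7281 -0.0246; 0.0385 0.5966]  nu=[2.6448, -1.2457]  x^+=[2.0362, -1.0225]  P^+=[0.0807 0.0211; 0.0211 0.2571]
step 4: x^-=[2.0876, -1.5421]  P^-=[0.3145 -0.0535; -0.0535 0.6394]  S=[0.4298 -0.1599; -0.1599 1.1168]  K=[0.7273 -0.0254; 0.0361 0.5915]  nu=[1.1707, 2.2075]  x^+=[2.8828, -0.1940]  P^+=[0.0805 0.0207; 0.0207 0.2548]

P_post[1,0] = 0.0207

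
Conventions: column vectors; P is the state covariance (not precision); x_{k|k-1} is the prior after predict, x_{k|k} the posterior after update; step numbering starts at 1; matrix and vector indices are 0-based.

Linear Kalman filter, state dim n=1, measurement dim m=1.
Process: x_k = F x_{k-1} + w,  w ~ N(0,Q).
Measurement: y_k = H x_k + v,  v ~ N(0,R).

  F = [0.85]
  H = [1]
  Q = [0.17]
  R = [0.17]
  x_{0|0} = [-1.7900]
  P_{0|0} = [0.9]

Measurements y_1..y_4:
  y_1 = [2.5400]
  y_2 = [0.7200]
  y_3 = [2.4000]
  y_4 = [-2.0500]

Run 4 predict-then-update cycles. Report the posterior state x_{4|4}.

x_post = [-0.5813]

step 1: x^-=[-1.5215]  P^-=[0.8203]  S=[0.9903]  K=[0.8283]  nu=[4.0615]  x^+=[1.8427]  P^+=[0.1408]
step 2: x^-=[1.5663]  P^-=[0.2717]  S=[0.4417]  K=[0.6152]  nu=[-0.8463]  x^+=[1.0457]  P^+=[0.1046]
step 3: x^-=[0.8888]  P^-=[0.2456]  S=[0.4156]  K=[0.5909]  nu=[1.5112]  x^+=[1.7818]  P^+=[0.1005]
step 4: x^-=[1.5145]  P^-=[0.2426]  S=[0.4126]  K=[0.5880]  nu=[-3.5645]  x^+=[-0.5813]  P^+=[0.1000]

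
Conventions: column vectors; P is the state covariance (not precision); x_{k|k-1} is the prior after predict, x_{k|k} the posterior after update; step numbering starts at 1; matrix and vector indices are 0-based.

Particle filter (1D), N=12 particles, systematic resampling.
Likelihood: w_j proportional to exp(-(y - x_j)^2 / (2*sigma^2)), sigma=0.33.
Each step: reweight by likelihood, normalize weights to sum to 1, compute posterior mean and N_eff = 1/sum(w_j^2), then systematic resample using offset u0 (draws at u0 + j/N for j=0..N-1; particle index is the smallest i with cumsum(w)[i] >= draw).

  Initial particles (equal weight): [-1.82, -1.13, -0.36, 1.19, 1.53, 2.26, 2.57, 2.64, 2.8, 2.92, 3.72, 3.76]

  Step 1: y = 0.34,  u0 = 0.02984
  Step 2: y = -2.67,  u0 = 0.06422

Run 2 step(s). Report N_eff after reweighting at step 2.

N_eff = 9.0000

step 1: w=[0.0000, 0.0003, 0.7361, 0.2531, 0.0105, 0.0000, 0.0000, 0.0000, 0.0000, 0.0000, 0.0000, 0.0000]  mean=0.0519  Neff=1.6502  idx=[2, 2, 2, 2, 2, 2, 2, 2, 2, 3, 3, 3]
step 2: w=[0.1111, 0.1111, 0.1111, 0.1111, 0.1111, 0.1111, 0.1111, 0.1111, 0.1111, 0.0000, 0.0000, 0.0000]  mean=-0.3600  Neff=9.0000  idx=[0, 1, 2, 2, 3, 4, 5, 5, 6, 7, 8, 8]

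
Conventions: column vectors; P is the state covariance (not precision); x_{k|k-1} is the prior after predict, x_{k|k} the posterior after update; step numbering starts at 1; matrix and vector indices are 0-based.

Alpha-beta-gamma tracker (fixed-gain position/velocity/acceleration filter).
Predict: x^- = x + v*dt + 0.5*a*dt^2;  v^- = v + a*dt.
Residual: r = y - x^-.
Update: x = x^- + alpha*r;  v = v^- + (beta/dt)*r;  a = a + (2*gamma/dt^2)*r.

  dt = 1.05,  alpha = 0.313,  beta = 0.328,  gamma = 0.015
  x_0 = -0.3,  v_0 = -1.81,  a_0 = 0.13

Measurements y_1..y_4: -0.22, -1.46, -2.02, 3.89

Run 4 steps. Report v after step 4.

step 1: x_pred=-2.1288  r=1.9088  x^+=-1.5314  v^+=-1.0772  a^+=0.1819
step 2: x_pred=-2.5622  r=1.1022  x^+=-2.2172  v^+=-0.5419  a^+=0.2119
step 3: x_pred=-2.6693  r=0.6493  x^+=-2.4661  v^+=-0.1165  a^+=0.2296
step 4: x_pred=-2.4619  r=6.3519  x^+=-0.4737  v^+=2.1088  a^+=0.4024

v_post = 2.1088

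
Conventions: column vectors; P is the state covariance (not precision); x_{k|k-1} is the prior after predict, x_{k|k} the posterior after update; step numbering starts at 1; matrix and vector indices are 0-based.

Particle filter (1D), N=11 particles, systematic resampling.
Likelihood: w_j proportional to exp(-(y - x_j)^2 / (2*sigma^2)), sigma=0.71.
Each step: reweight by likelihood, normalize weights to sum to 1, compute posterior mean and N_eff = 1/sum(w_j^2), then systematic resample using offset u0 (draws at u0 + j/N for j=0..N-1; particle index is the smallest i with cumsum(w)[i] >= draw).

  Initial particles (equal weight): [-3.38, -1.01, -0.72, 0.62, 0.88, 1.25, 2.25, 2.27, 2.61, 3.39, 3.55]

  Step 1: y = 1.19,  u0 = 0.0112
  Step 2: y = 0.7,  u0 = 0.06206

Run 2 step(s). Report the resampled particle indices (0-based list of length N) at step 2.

step 1: w=[0.0000, 0.0024, 0.0078, 0.2097, 0.2631, 0.2884, 0.0950, 0.0910, 0.0392, 0.0024, 0.0012]  mean=1.2487  Neff=4.6453  idx=[3, 3, 3, 4, 4, 4, 5, 5, 5, 6, 7]
step 2: w=[0.1199, 0.1199, 0.1199, 0.1168, 0.1168, 0.1168, 0.0894, 0.0894, 0.0894, 0.0111, 0.0105]  mean=0.9155  Neff=9.2344  idx=[0, 1, 2, 2, 3, 4, 5, 5, 6, 7, 8]

resampled_idx = [0, 1, 2, 2, 3, 4, 5, 5, 6, 7, 8]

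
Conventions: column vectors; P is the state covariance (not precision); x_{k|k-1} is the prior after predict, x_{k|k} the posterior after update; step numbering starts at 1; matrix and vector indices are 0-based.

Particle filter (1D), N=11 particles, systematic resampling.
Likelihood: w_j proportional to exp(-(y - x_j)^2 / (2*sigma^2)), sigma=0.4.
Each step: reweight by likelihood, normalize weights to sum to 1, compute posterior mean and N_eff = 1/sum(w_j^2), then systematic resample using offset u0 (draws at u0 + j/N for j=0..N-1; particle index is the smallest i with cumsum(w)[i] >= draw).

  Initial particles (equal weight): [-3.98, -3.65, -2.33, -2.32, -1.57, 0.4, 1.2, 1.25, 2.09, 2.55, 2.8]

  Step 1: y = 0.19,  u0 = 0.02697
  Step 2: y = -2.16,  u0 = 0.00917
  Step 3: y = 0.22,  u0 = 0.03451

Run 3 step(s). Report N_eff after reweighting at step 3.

N_eff = 11.0000

step 1: w=[0.0000, 0.0000, 0.0000, 0.0000, 0.0001, 0.9245, 0.0438, 0.0317, 0.0000, 0.0000, 0.0000]  mean=0.4618  Neff=1.1661  idx=[5, 5, 5, 5, 5, 5, 5, 5, 5, 5, 6]
step 2: w=[0.1000, 0.1000, 0.1000, 0.1000, 0.1000, 0.1000, 0.1000, 0.1000, 0.1000, 0.1000, 0.0000]  mean=0.4000  Neff=10.0000  idx=[0, 1, 1, 2, 3, 4, 5, 6, 7, 8, 9]
step 3: w=[0.0909, 0.0909, 0.0909, 0.0909, 0.0909, 0.0909, 0.0909, 0.0909, 0.0909, 0.0909, 0.0909]  mean=0.4000  Neff=11.0000  idx=[0, 1, 2, 3, 4, 5, 6, 7, 8, 9, 10]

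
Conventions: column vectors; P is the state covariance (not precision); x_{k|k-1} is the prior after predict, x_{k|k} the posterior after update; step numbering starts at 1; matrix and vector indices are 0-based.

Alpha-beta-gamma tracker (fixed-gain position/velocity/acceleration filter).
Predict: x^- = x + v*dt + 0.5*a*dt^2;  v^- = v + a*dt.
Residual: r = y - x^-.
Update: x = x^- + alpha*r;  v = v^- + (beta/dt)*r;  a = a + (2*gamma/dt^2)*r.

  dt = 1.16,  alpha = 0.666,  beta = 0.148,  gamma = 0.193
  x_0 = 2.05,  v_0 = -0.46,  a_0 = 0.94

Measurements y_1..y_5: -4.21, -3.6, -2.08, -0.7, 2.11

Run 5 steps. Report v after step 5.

step 1: x_pred=2.1488  r=-6.3588  x^+=-2.0862  v^+=-0.1809  a^+=-0.8841
step 2: x_pred=-2.8908  r=-0.7092  x^+=-3.3631  v^+=-1.2969  a^+=-1.0875
step 3: x_pred=-5.5993  r=3.5193  x^+=-3.2554  v^+=-2.1095  a^+=-0.0780
step 4: x_pred=-5.7549  r=5.0549  x^+=-2.3883  v^+=-1.5550  a^+=1.3721
step 5: x_pred=-3.2690  r=5.3790  x^+=0.3134  v^+=0.7229  a^+=2.9151

v_post = 0.7229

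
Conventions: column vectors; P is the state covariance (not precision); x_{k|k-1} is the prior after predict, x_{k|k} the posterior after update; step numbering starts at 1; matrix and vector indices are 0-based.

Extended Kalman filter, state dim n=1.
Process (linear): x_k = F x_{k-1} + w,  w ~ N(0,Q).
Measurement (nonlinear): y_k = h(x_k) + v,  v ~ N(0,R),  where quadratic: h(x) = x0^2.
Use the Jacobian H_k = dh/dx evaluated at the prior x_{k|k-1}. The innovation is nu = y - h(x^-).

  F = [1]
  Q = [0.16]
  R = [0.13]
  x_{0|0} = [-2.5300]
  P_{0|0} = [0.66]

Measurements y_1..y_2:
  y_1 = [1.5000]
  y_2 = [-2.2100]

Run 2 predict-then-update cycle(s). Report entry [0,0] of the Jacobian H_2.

step 1: x^-=[-2.5300]  P^-=[0.8200]  H_jac=[-5.0600]  S=[21.1250]  K=[-0.1964]  nu=[-4.9009]  x^+=[-1.5674]  P^+=[0.0050]
step 2: x^-=[-1.5674]  P^-=[0.1650]  H_jac=[-3.1348]  S=[1.7519]  K=[-0.2953]  nu=[-4.6668]  x^+=[-0.1892]  P^+=[0.0122]

H_jac[0,0] = -3.1348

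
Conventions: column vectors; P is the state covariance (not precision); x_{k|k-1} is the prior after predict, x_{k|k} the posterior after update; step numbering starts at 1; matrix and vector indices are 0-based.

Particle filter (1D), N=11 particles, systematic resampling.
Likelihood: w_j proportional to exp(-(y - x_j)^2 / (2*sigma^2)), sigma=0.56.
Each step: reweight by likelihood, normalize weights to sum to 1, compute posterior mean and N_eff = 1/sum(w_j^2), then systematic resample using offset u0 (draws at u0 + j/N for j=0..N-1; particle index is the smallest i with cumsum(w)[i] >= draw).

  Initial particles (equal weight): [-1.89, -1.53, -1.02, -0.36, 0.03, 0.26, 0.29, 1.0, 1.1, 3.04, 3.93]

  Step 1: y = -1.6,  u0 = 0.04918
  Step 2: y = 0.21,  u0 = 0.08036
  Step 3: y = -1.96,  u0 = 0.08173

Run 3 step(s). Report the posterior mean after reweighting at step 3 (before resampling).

step 1: w=[0.3417, 0.3876, 0.2285, 0.0337, 0.0057, 0.0016, 0.0013, 0.0000, 0.0000, 0.0000, 0.0000]  mean=-1.4830  Neff=3.1214  idx=[0, 0, 0, 0, 1, 1, 1, 1, 2, 2, 3]
step 2: w=[0.0011, 0.0011, 0.0011, 0.0011, 0.0099, 0.0099, 0.0099, 0.0099, 0.1106, 0.1106, 0.7350]  mean=-0.5589  Neff=1.7698  idx=[8, 9, 9, 10, 10, 10, 10, 10, 10, 10, 10]
step 3: w=[0.2815, 0.2815, 0.2815, 0.0194, 0.0194, 0.0194, 0.0194, 0.0194, 0.0194, 0.0194, 0.0194]  mean=-0.9174  Neff=4.1538  idx=[0, 0, 0, 1, 1, 1, 2, 2, 2, 5, 10]

post_mean = -0.9174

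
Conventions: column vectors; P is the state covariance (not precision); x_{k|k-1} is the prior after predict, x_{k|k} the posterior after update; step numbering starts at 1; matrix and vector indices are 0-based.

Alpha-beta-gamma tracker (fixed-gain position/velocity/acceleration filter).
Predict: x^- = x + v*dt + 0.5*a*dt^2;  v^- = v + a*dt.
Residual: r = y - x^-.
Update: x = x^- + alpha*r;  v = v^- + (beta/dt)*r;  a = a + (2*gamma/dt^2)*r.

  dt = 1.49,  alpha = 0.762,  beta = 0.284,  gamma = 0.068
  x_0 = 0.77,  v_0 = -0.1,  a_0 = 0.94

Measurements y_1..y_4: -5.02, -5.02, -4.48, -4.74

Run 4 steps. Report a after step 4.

a_post = 0.2072

step 1: x_pred=1.6644  r=-6.6844  x^+=-3.4291  v^+=0.0265  a^+=0.5305
step 2: x_pred=-2.8007  r=-2.2193  x^+=-4.4918  v^+=0.3940  a^+=0.3946
step 3: x_pred=-3.4668  r=-1.0132  x^+=-4.2389  v^+=0.7888  a^+=0.3325
step 4: x_pred=-2.6945  r=-2.0455  x^+=-4.2532  v^+=0.8943  a^+=0.2072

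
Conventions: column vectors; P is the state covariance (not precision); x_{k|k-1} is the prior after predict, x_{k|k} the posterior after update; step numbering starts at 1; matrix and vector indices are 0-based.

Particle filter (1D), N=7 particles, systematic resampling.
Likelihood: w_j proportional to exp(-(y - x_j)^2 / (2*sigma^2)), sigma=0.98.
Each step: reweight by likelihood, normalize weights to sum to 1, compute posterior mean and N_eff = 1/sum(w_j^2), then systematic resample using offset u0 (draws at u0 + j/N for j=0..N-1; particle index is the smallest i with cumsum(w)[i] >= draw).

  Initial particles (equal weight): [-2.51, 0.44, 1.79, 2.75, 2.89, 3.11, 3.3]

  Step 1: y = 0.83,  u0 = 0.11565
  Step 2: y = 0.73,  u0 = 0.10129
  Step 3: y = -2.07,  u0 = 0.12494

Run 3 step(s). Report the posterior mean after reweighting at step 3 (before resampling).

step 1: w=[0.0016, 0.4835, 0.3239, 0.0768, 0.0575, 0.0349, 0.0218]  mean=1.3465  Neff=2.8606  idx=[1, 1, 1, 2, 2, 3, 5]
step 2: w=[0.2302, 0.2302, 0.2302, 0.1340, 0.1340, 0.0287, 0.0126]  mean=0.9018  Neff=5.1047  idx=[0, 1, 1, 2, 2, 3, 4]
step 3: w=[0.1991, 0.1991, 0.1991, 0.1991, 0.1991, 0.0023, 0.0023]  mean=0.4461  Neff=5.0453  idx=[0, 1, 2, 2, 3, 4, 4]

post_mean = 0.4461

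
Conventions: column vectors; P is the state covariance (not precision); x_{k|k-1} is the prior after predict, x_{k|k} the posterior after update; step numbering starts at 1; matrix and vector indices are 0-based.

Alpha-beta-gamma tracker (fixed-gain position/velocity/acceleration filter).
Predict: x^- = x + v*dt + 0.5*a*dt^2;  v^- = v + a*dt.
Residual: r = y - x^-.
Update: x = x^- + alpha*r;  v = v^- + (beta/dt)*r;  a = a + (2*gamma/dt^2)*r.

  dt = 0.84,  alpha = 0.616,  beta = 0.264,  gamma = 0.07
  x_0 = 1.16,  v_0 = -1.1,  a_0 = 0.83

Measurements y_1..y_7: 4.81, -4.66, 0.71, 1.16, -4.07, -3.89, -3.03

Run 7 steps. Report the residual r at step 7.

step 1: x_pred=0.5288  r=4.2812  x^+=3.1660  v^+=0.9427  a^+=1.6794
step 2: x_pred=4.5504  r=-9.2104  x^+=-1.1232  v^+=-0.5413  a^+=-0.1480
step 3: x_pred=-1.6301  r=2.3401  x^+=-0.1886  v^+=0.0699  a^+=0.3163
step 4: x_pred=-0.0183  r=1.1783  x^+=0.7075  v^+=0.7059  a^+=0.5501
step 5: x_pred=1.4945  r=-5.5645  x^+=-1.9332  v^+=-0.5809  a^+=-0.5540
step 6: x_pred=-2.6167  r=-1.2733  x^+=-3.4010  v^+=-1.4465  a^+=-0.8066
step 7: x_pred=-4.9007  r=1.8707  x^+=-3.7483  v^+=-1.5361  a^+=-0.4355

resid = 1.8707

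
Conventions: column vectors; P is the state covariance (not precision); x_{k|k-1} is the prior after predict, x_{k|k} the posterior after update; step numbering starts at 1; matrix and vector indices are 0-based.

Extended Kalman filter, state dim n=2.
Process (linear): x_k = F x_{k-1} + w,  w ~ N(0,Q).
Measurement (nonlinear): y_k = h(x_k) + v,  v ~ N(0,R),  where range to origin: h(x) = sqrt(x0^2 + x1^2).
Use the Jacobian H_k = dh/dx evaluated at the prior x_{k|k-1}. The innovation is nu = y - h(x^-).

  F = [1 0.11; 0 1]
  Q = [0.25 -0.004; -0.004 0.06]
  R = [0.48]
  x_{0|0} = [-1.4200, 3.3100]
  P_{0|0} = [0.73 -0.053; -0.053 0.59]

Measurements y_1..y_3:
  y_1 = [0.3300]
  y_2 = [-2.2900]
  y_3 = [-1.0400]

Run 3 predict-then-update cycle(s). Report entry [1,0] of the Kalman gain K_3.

step 1: x^-=[-1.0559, 3.3100]  P^-=[0.9755 0.0079; 0.0079 0.6500]  H_jac=[-0.3039 0.9527]  S=[1.1555]  K=[-0.2501; 0.5338]  nu=[-3.1443]  x^+=[-0.2696, 1.6314]  P^+=[0.9032 0.1621; 0.1621 0.3207]
step 2: x^-=[-0.0902, 1.6314]  P^-=[1.1928 0.1934; 0.1934 0.3807]  H_jac=[-0.0552 0.9985]  S=[0.8418]  K=[0.1512; 0.4388]  nu=[-3.9239]  x^+=[-0.6835, -0.0906]  P^+=[1.1735 0.1376; 0.1376 0.2186]
step 3: x^-=[-0.6935, -0.0906]  P^-=[1.4564 0.1576; 0.1576 0.2786]  H_jac=[-0.9916 -0.1295]  S=[1.9572]  K=[-0.7483; -0.0983]  nu=[-1.7393]  x^+=[0.6081, 0.0804]  P^+=[0.3605 0.0137; 0.0137 0.2597]

K[1,0] = -0.0983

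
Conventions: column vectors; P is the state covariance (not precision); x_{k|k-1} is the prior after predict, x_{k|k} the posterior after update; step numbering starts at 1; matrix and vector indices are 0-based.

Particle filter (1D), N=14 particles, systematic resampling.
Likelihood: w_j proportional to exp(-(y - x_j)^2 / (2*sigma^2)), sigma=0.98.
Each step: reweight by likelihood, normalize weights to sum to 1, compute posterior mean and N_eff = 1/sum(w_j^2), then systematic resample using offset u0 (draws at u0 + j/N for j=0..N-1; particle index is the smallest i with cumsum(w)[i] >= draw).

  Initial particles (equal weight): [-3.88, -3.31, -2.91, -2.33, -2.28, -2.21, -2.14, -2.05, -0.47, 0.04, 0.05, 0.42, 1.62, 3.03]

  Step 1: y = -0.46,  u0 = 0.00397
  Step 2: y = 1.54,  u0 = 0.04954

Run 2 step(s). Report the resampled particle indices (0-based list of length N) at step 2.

step 1: w=[0.0005, 0.0031, 0.0095, 0.0350, 0.0385, 0.0439, 0.0497, 0.0579, 0.2160, 0.1897, 0.1887, 0.1444, 0.0227, 0.0004]  mean=-0.5173  Neff=6.6592  idx=[2, 4, 6, 7, 8, 8, 8, 9, 9, 10, 10, 10, 11, 11]
step 2: w=[0.0000, 0.0002, 0.0003, 0.0004, 0.0410, 0.0410, 0.0410, 0.1042, 0.1042, 0.1059, 0.1059, 0.1059, 0.1750, 0.1750]  mean=0.1115  Neff=8.2208  idx=[5, 6, 7, 8, 9, 9, 10, 11, 11, 12, 12, 13, 13, 13]

resampled_idx = [5, 6, 7, 8, 9, 9, 10, 11, 11, 12, 12, 13, 13, 13]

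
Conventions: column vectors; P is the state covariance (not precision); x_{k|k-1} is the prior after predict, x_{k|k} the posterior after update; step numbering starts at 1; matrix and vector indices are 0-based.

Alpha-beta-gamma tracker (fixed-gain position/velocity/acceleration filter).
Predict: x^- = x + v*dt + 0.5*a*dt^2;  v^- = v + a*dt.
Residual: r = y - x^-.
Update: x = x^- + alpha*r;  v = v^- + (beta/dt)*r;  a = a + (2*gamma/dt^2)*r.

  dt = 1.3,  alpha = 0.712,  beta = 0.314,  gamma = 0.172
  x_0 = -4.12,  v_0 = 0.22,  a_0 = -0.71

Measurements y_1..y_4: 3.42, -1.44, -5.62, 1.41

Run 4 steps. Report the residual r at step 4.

resid = 7.1800

step 1: x_pred=-4.4340  r=7.8540  x^+=1.1581  v^+=1.1940  a^+=0.8887
step 2: x_pred=3.4612  r=-4.9012  x^+=-0.0284  v^+=1.1655  a^+=-0.1090
step 3: x_pred=1.3946  r=-7.0146  x^+=-3.5998  v^+=-0.6705  a^+=-1.5368
step 4: x_pred=-5.7700  r=7.1800  x^+=-0.6578  v^+=-0.9341  a^+=-0.0753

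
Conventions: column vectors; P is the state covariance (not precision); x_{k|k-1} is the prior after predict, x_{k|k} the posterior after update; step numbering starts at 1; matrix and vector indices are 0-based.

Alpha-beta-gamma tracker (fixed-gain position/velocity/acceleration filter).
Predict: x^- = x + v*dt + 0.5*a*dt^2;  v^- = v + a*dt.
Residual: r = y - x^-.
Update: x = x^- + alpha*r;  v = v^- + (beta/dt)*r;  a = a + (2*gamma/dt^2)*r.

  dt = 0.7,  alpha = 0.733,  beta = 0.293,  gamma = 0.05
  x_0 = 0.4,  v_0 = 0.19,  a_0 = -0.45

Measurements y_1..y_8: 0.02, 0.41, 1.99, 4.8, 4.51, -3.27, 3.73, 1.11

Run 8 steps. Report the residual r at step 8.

resid = -0.8496

step 1: x_pred=0.4228  r=-0.4028  x^+=0.1275  v^+=-0.2936  a^+=-0.5322
step 2: x_pred=-0.2084  r=0.6184  x^+=0.2449  v^+=-0.4073  a^+=-0.4060
step 3: x_pred=-0.1397  r=2.1297  x^+=1.4214  v^+=0.1999  a^+=0.0286
step 4: x_pred=1.5683  r=3.2317  x^+=3.9371  v^+=1.5727  a^+=0.6882
step 5: x_pred=5.2066  r=-0.6966  x^+=4.6960  v^+=1.7628  a^+=0.5460
step 6: x_pred=6.0637  r=-9.3337  x^+=-0.7779  v^+=-1.7619  a^+=-1.3589
step 7: x_pred=-2.3441  r=6.0741  x^+=2.1082  v^+=-0.1706  a^+=-0.1192
step 8: x_pred=1.9596  r=-0.8496  x^+=1.3368  v^+=-0.6097  a^+=-0.2926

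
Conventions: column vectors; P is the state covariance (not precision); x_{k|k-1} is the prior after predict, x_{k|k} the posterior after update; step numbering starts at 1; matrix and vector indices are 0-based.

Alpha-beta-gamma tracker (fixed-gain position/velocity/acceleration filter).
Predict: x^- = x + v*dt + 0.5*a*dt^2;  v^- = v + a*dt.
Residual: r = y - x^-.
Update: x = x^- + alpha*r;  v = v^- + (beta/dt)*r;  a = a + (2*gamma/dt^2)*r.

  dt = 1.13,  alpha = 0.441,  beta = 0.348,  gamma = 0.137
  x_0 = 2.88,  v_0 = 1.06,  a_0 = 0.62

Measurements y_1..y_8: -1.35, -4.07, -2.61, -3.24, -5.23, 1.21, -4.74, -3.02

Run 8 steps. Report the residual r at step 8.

step 1: x_pred=4.4736  r=-5.8236  x^+=1.9054  v^+=-0.0329  a^+=-0.6296
step 2: x_pred=1.4663  r=-5.5363  x^+=-0.9752  v^+=-2.4494  a^+=-1.8176
step 3: x_pred=-4.9035  r=2.2935  x^+=-3.8920  v^+=-3.7970  a^+=-1.3255
step 4: x_pred=-9.0289  r=5.7889  x^+=-6.4760  v^+=-3.5120  a^+=-0.0833
step 5: x_pred=-10.4977  r=5.2677  x^+=-8.1747  v^+=-1.9839  a^+=1.0471
step 6: x_pred=-9.7479  r=10.9579  x^+=-4.9155  v^+=2.5740  a^+=3.3984
step 7: x_pred=0.1628  r=-4.9028  x^+=-1.9993  v^+=4.9043  a^+=2.3464
step 8: x_pred=5.0406  r=-8.0606  x^+=1.4859  v^+=5.0733  a^+=0.6167

resid = -8.0606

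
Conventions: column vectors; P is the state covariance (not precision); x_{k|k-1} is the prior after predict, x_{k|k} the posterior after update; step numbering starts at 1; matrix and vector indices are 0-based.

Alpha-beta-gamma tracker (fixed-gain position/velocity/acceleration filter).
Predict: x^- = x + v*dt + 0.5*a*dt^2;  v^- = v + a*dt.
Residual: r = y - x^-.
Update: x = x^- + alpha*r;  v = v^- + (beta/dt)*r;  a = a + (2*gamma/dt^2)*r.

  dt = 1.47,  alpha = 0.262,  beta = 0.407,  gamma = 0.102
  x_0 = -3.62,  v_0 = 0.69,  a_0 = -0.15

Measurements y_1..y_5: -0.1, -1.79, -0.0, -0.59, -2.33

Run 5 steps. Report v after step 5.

v_post = -1.2531

step 1: x_pred=-2.7678  r=2.6678  x^+=-2.0688  v^+=1.2081  a^+=0.1019
step 2: x_pred=-0.1828  r=-1.6072  x^+=-0.6039  v^+=0.9129  a^+=-0.0499
step 3: x_pred=0.6841  r=-0.6841  x^+=0.5049  v^+=0.6501  a^+=-0.1145
step 4: x_pred=1.3369  r=-1.9269  x^+=0.8321  v^+=-0.0516  a^+=-0.2964
step 5: x_pred=0.4360  r=-2.7660  x^+=-0.2887  v^+=-1.2531  a^+=-0.5575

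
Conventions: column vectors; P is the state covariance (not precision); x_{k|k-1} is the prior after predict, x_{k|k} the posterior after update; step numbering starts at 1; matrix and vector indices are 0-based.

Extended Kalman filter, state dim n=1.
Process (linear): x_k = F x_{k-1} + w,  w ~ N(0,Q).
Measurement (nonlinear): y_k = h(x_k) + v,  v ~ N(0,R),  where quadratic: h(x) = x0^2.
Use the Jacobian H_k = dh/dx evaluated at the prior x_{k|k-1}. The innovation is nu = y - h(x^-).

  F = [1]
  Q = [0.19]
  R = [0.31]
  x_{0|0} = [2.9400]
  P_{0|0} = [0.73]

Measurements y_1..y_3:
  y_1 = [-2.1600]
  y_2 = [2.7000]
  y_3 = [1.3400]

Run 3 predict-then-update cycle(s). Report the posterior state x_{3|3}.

step 1: x^-=[2.9400]  P^-=[0.9200]  H_jac=[5.8800]  S=[32.1184]  K=[0.1684]  nu=[-10.8036]  x^+=[1.1204]  P^+=[0.0089]
step 2: x^-=[1.1204]  P^-=[0.1989]  H_jac=[2.2408]  S=[1.3086]  K=[0.3406]  nu=[1.4447]  x^+=[1.6124]  P^+=[0.0471]
step 3: x^-=[1.6124]  P^-=[0.2371]  H_jac=[3.2248]  S=[2.7758]  K=[0.2755]  nu=[-1.2598]  x^+=[1.2654]  P^+=[0.0265]

x_post = [1.2654]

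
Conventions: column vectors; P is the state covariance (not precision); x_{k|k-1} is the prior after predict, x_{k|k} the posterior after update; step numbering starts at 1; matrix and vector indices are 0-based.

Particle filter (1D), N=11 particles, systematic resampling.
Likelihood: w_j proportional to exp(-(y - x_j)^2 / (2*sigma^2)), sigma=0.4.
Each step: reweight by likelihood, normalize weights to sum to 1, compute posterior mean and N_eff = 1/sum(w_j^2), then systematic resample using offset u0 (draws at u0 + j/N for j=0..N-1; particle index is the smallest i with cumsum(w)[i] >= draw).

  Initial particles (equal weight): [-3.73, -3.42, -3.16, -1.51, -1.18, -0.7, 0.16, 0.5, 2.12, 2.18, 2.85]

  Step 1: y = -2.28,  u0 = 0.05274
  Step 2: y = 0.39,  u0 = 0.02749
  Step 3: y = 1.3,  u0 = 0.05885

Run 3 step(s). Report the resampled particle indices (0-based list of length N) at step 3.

resampled_idx = [2, 3, 4, 4, 5, 6, 7, 8, 9, 9, 10]

step 1: w=[0.0049, 0.0599, 0.3092, 0.5453, 0.0793, 0.0014, 0.0000, 0.0000, 0.0000, 0.0000, 0.0000]  mean=-2.1182  Neff=2.4822  idx=[1, 2, 2, 2, 3, 3, 3, 3, 3, 3, 4]
step 2: w=[0.0000, 0.0000, 0.0000, 0.0000, 0.0239, 0.0239, 0.0239, 0.0239, 0.0239, 0.0239, 0.8565]  mean=-1.2273  Neff=1.3567  idx=[5, 8, 10, 10, 10, 10, 10, 10, 10, 10, 10]
step 3: w=[0.0005, 0.0005, 0.1110, 0.1110, 0.1110, 0.1110, 0.1110, 0.1110, 0.1110, 0.1110, 0.1110]  mean=-1.1803  Neff=9.0171  idx=[2, 3, 4, 4, 5, 6, 7, 8, 9, 9, 10]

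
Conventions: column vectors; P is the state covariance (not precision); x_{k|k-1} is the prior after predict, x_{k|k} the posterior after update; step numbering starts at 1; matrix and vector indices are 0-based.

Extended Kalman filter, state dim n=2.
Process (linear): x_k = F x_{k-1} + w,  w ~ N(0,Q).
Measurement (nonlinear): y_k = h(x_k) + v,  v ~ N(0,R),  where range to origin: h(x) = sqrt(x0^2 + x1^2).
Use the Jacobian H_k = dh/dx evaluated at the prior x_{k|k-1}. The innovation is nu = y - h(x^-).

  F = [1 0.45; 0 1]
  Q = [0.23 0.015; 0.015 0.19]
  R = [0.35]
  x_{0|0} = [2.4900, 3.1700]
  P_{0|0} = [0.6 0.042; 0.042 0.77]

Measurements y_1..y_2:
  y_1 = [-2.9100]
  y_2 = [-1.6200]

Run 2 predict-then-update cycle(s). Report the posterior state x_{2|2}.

x_post = [0.2926, 0.4663]

step 1: x^-=[3.9165, 3.1700]  P^-=[1.0237 0.4035; 0.4035 0.9600]  H_jac=[0.7773 0.6291]  S=[1.7431]  K=[0.6021; 0.5264]  nu=[-7.9486]  x^+=[-0.8696, -1.0143]  P^+=[0.3917 -0.1490; -0.1490 0.4770]
step 2: x^-=[-1.3260, -1.0143]  P^-=[0.5842 0.0806; 0.0806 0.6670]  H_jac=[-0.7943 -0.6075]  S=[1.0426]  K=[-0.4921; -0.4501]  nu=[-3.2894]  x^+=[0.2926, 0.4663]  P^+=[0.3318 -0.1503; -0.1503 0.4558]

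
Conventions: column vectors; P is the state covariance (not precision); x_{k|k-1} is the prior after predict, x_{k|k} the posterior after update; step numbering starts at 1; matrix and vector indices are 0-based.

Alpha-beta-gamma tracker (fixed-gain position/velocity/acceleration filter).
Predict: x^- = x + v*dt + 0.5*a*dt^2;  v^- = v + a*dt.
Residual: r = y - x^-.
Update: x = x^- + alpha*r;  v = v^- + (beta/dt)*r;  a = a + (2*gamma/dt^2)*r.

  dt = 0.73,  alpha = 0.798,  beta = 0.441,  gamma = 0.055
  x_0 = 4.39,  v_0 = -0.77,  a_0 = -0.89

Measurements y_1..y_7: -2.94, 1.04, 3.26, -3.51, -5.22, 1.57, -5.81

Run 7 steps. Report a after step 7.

a_post = -0.2679

step 1: x_pred=3.5908  r=-6.5308  x^+=-1.6208  v^+=-5.3650  a^+=-2.2381
step 2: x_pred=-6.1336  r=7.1736  x^+=-0.4091  v^+=-2.6652  a^+=-0.7573
step 3: x_pred=-2.5564  r=5.8164  x^+=2.0851  v^+=0.2958  a^+=0.4433
step 4: x_pred=2.4191  r=-5.9291  x^+=-2.3123  v^+=-2.9625  a^+=-0.7806
step 5: x_pred=-4.6829  r=-0.5371  x^+=-5.1115  v^+=-3.8567  a^+=-0.8914
step 6: x_pred=-8.1645  r=9.7345  x^+=-0.3964  v^+=1.3732  a^+=1.1179
step 7: x_pred=0.9039  r=-6.7139  x^+=-4.4538  v^+=-1.8667  a^+=-0.2679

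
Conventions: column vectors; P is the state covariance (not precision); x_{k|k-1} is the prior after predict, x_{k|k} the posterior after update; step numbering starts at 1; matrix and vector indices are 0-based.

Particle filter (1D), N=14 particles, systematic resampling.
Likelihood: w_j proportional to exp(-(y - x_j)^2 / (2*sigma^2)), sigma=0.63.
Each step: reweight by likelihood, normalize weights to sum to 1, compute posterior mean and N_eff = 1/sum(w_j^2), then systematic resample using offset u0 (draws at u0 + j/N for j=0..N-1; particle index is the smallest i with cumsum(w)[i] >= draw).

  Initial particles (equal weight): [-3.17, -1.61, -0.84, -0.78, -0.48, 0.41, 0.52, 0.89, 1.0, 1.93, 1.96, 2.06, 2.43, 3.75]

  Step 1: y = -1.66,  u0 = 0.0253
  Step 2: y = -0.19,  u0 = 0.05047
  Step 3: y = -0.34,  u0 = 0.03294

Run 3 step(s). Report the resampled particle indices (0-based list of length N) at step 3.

resampled_idx = [1, 2, 3, 4, 5, 6, 7, 8, 9, 10, 11, 12, 12, 13]

step 1: w=[0.0277, 0.4888, 0.2102, 0.1848, 0.0849, 0.0022, 0.0012, 0.0001, 0.0001, 0.0000, 0.0000, 0.0000, 0.0000, 0.0000]  mean=-1.2345  Neff=3.0751  idx=[0, 1, 1, 1, 1, 1, 1, 2, 2, 2, 3, 3, 3, 4]
step 2: w=[0.0000, 0.0156, 0.0156, 0.0156, 0.0156, 0.0156, 0.0156, 0.1158, 0.1158, 0.1158, 0.1272, 0.1272, 0.1272, 0.1774]  mean=-0.8251  Neff=8.2129  idx=[4, 7, 7, 8, 9, 9, 10, 10, 11, 11, 12, 13, 13, 13]
step 3: w=[0.0123, 0.0687, 0.0687, 0.0687, 0.0687, 0.0687, 0.0737, 0.0737, 0.0737, 0.0737, 0.0737, 0.0918, 0.0918, 0.0918]  mean=-0.7282  Neff=13.1178  idx=[1, 2, 3, 4, 5, 6, 7, 8, 9, 10, 11, 12, 12, 13]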